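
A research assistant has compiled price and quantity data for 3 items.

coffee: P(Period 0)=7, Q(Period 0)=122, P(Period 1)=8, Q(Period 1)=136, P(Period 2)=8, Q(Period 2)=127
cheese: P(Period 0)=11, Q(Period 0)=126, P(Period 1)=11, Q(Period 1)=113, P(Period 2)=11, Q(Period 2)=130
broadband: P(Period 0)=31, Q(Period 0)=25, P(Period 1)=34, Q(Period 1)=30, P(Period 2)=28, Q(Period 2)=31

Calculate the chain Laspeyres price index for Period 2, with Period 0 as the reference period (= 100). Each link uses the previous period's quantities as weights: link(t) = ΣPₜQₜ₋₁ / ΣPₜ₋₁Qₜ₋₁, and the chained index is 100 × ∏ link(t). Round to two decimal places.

100.81

Link Period 0→Period 1:
ΣP(Period 1)Q(Period 0) = 8×122 + 11×126 + 34×25 = 976 + 1386 + 850 = 3212
ΣP(Period 0)Q(Period 0) = 7×122 + 11×126 + 31×25 = 854 + 1386 + 775 = 3015
link = 3212/3015 = 1.065340
Link Period 1→Period 2:
ΣP(Period 2)Q(Period 1) = 8×136 + 11×113 + 28×30 = 1088 + 1243 + 840 = 3171
ΣP(Period 1)Q(Period 1) = 8×136 + 11×113 + 34×30 = 1088 + 1243 + 1020 = 3351
link = 3171/3351 = 0.946285
Chained index = 100 × 1.065340 × 0.946285 = 100.8115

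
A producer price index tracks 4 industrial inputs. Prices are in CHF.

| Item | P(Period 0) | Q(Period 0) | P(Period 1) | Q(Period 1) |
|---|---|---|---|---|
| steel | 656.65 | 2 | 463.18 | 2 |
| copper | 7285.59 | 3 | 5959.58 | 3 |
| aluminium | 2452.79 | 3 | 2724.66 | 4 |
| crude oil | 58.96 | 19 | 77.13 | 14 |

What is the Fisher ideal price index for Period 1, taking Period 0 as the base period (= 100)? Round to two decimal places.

90.46

Laspeyres component (base-period weights):
ΣP(Period 1)Q(Period 0) = 463.18×2 + 5959.58×3 + 2724.66×3 + 77.13×19 = 926.36 + 17878.74 + 8173.98 + 1465.47 = 28444.55
ΣP(Period 0)Q(Period 0) = 656.65×2 + 7285.59×3 + 2452.79×3 + 58.96×19 = 1313.3 + 21856.77 + 7358.37 + 1120.24 = 31648.68
L = 28444.55 / 31648.68 × 100 = 89.8759
Paasche component (current-period weights):
ΣP(Period 1)Q(Period 1) = 463.18×2 + 5959.58×3 + 2724.66×4 + 77.13×14 = 926.36 + 17878.74 + 10898.64 + 1079.82 = 30783.56
ΣP(Period 0)Q(Period 1) = 656.65×2 + 7285.59×3 + 2452.79×4 + 58.96×14 = 1313.3 + 21856.77 + 9811.16 + 825.44 = 33806.67
P = 30783.56 / 33806.67 × 100 = 91.0577
Fisher = √(L × P) = √(89.8759 × 91.0577) = 90.4649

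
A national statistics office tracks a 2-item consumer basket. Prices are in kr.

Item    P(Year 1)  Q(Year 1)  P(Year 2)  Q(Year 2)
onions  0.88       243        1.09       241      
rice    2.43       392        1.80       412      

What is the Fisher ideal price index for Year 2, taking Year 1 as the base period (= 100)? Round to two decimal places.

82.99

Laspeyres component (base-period weights):
ΣP(Year 2)Q(Year 1) = 1.09×243 + 1.80×392 = 264.87 + 705.6 = 970.47
ΣP(Year 1)Q(Year 1) = 0.88×243 + 2.43×392 = 213.84 + 952.56 = 1166.4
L = 970.47 / 1166.4 × 100 = 83.2022
Paasche component (current-period weights):
ΣP(Year 2)Q(Year 2) = 1.09×241 + 1.80×412 = 262.69 + 741.6 = 1004.29
ΣP(Year 1)Q(Year 2) = 0.88×241 + 2.43×412 = 212.08 + 1001.16 = 1213.24
P = 1004.29 / 1213.24 × 100 = 82.7775
Fisher = √(L × P) = √(83.2022 × 82.7775) = 82.9896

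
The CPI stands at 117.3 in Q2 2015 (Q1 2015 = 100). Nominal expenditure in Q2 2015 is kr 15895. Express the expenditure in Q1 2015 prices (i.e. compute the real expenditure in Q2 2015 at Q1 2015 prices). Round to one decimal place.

Real = Nominal ÷ (Index/100) = 15895 ÷ (117.3/100)
     = 15895 ÷ 1.173 = 13550.7246

13550.7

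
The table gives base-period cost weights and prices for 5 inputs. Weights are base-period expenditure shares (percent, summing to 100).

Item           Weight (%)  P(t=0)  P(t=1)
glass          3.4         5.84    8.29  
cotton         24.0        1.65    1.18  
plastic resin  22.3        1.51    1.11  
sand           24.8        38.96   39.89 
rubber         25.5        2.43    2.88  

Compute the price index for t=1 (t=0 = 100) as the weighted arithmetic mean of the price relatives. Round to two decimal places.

glass: 3.4 × (8.29/5.84) = 3.4 × 1.419521 = 4.8264
cotton: 24.0 × (1.18/1.65) = 24.0 × 0.715152 = 17.1636
plastic resin: 22.3 × (1.11/1.51) = 22.3 × 0.735099 = 16.3927
sand: 24.8 × (39.89/38.96) = 24.8 × 1.023871 = 25.3920
rubber: 25.5 × (2.88/2.43) = 25.5 × 1.185185 = 30.2222
Index = Σ wᵢ·(p₁ᵢ/p₀ᵢ) = 4.8264 + 17.1636 + 16.3927 + 25.3920 + 30.2222 = 93.9969

94.00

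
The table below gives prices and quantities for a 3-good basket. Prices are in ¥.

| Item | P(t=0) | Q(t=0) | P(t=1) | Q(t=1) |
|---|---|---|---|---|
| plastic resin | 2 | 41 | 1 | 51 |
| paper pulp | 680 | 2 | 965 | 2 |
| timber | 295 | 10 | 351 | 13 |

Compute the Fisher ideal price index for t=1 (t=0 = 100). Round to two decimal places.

Laspeyres component (base-period weights):
ΣP(t=1)Q(t=0) = 1×41 + 965×2 + 351×10 = 41 + 1930 + 3510 = 5481
ΣP(t=0)Q(t=0) = 2×41 + 680×2 + 295×10 = 82 + 1360 + 2950 = 4392
L = 5481 / 4392 × 100 = 124.7951
Paasche component (current-period weights):
ΣP(t=1)Q(t=1) = 1×51 + 965×2 + 351×13 = 51 + 1930 + 4563 = 6544
ΣP(t=0)Q(t=1) = 2×51 + 680×2 + 295×13 = 102 + 1360 + 3835 = 5297
P = 6544 / 5297 × 100 = 123.5416
Fisher = √(L × P) = √(124.7951 × 123.5416) = 124.1668

124.17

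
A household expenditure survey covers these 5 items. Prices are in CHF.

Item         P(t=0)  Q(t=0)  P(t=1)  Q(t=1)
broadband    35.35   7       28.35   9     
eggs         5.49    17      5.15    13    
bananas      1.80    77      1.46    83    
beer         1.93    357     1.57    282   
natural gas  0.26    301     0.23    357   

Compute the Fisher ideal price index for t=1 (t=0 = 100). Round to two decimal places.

Laspeyres component (base-period weights):
ΣP(t=1)Q(t=0) = 28.35×7 + 5.15×17 + 1.46×77 + 1.57×357 + 0.23×301 = 198.45 + 87.55 + 112.42 + 560.49 + 69.23 = 1028.14
ΣP(t=0)Q(t=0) = 35.35×7 + 5.49×17 + 1.80×77 + 1.93×357 + 0.26×301 = 247.45 + 93.33 + 138.6 + 689.01 + 78.26 = 1246.65
L = 1028.14 / 1246.65 × 100 = 82.4722
Paasche component (current-period weights):
ΣP(t=1)Q(t=1) = 28.35×9 + 5.15×13 + 1.46×83 + 1.57×282 + 0.23×357 = 255.15 + 66.95 + 121.18 + 442.74 + 82.11 = 968.13
ΣP(t=0)Q(t=1) = 35.35×9 + 5.49×13 + 1.80×83 + 1.93×282 + 0.26×357 = 318.15 + 71.37 + 149.4 + 544.26 + 92.82 = 1176
P = 968.13 / 1176 × 100 = 82.3240
Fisher = √(L × P) = √(82.4722 × 82.3240) = 82.3981

82.40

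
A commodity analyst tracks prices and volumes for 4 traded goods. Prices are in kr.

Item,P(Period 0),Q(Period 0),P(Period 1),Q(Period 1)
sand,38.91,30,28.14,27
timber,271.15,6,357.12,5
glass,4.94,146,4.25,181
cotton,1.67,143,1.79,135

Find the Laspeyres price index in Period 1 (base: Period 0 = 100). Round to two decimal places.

102.91

Laspeyres price index uses base-period quantities as weights.
ΣP(Period 1)·Q(Period 0) = 28.14×30 + 357.12×6 + 4.25×146 + 1.79×143 = 844.2 + 2142.72 + 620.5 + 255.97 = 3863.39
ΣP(Period 0)·Q(Period 0) = 38.91×30 + 271.15×6 + 4.94×146 + 1.67×143 = 1167.3 + 1626.9 + 721.24 + 238.81 = 3754.25
Index = 3863.39 / 3754.25 × 100 = 102.9071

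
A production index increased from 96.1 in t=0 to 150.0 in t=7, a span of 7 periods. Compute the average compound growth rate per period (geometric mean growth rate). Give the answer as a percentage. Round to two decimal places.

6.57%

Growth factor = (150.0/96.1)^(1/7) = (1.560874)^(1/7) = 1.065673
Growth rate = 1.065673 − 1 = 0.065673 = 6.5673%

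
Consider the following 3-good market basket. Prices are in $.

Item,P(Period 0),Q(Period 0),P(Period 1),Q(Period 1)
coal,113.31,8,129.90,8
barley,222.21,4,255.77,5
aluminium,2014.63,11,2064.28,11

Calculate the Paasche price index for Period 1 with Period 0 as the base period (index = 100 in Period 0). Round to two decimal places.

Paasche price index uses current-period quantities as weights.
ΣP(Period 1)·Q(Period 1) = 129.90×8 + 255.77×5 + 2064.28×11 = 1039.2 + 1278.85 + 22707.08 = 25025.13
ΣP(Period 0)·Q(Period 1) = 113.31×8 + 222.21×5 + 2014.63×11 = 906.48 + 1111.05 + 22160.93 = 24178.46
Index = 25025.13 / 24178.46 × 100 = 103.5018

103.50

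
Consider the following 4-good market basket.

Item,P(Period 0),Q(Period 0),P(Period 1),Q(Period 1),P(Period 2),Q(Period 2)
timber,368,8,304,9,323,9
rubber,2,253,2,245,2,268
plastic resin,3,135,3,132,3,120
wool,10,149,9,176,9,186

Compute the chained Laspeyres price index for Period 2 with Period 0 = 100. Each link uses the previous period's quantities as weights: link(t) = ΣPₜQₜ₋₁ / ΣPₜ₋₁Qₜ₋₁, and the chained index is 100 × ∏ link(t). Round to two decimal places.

Link Period 0→Period 1:
ΣP(Period 1)Q(Period 0) = 304×8 + 2×253 + 3×135 + 9×149 = 2432 + 506 + 405 + 1341 = 4684
ΣP(Period 0)Q(Period 0) = 368×8 + 2×253 + 3×135 + 10×149 = 2944 + 506 + 405 + 1490 = 5345
link = 4684/5345 = 0.876333
Link Period 1→Period 2:
ΣP(Period 2)Q(Period 1) = 323×9 + 2×245 + 3×132 + 9×176 = 2907 + 490 + 396 + 1584 = 5377
ΣP(Period 1)Q(Period 1) = 304×9 + 2×245 + 3×132 + 9×176 = 2736 + 490 + 396 + 1584 = 5206
link = 5377/5206 = 1.032847
Chained index = 100 × 0.876333 × 1.032847 = 90.5118

90.51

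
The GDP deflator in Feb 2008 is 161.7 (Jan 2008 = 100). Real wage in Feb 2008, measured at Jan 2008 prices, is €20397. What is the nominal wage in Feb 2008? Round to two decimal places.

Nominal = Real × (Index/100) = 20397 × (161.7/100)
        = 20397 × 1.617 = 32981.9490

32981.95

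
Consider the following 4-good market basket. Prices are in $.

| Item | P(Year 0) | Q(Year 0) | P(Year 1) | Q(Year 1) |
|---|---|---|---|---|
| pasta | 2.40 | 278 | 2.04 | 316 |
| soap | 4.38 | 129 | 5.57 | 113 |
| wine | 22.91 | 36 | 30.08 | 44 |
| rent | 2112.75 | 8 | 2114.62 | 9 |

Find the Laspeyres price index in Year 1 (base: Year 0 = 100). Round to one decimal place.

Laspeyres price index uses base-period quantities as weights.
ΣP(Year 1)·Q(Year 0) = 2.04×278 + 5.57×129 + 30.08×36 + 2114.62×8 = 567.12 + 718.53 + 1082.88 + 16916.96 = 19285.49
ΣP(Year 0)·Q(Year 0) = 2.40×278 + 4.38×129 + 22.91×36 + 2112.75×8 = 667.2 + 565.02 + 824.76 + 16902 = 18958.98
Index = 19285.49 / 18958.98 × 100 = 101.7222

101.7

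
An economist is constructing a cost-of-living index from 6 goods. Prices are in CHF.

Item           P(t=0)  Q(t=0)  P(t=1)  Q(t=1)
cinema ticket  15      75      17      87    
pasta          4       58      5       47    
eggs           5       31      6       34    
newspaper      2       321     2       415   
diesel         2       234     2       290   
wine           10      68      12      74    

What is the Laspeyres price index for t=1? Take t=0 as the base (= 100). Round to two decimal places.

111.36

Laspeyres price index uses base-period quantities as weights.
ΣP(t=1)·Q(t=0) = 17×75 + 5×58 + 6×31 + 2×321 + 2×234 + 12×68 = 1275 + 290 + 186 + 642 + 468 + 816 = 3677
ΣP(t=0)·Q(t=0) = 15×75 + 4×58 + 5×31 + 2×321 + 2×234 + 10×68 = 1125 + 232 + 155 + 642 + 468 + 680 = 3302
Index = 3677 / 3302 × 100 = 111.3568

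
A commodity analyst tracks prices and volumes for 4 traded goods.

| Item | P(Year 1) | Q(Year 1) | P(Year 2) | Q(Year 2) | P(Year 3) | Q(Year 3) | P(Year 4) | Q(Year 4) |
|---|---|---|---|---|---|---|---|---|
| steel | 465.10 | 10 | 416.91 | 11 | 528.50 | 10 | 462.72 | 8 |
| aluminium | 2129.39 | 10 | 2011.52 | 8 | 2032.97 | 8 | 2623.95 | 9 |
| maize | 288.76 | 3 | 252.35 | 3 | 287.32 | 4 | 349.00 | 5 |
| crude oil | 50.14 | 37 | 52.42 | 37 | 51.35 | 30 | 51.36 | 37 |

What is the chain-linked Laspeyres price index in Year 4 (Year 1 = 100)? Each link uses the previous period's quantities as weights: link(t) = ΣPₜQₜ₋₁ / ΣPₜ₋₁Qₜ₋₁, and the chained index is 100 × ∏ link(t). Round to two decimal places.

Link Year 1→Year 2:
ΣP(Year 2)Q(Year 1) = 416.91×10 + 2011.52×10 + 252.35×3 + 52.42×37 = 4169.1 + 20115.2 + 757.05 + 1939.54 = 26980.89
ΣP(Year 1)Q(Year 1) = 465.10×10 + 2129.39×10 + 288.76×3 + 50.14×37 = 4651 + 21293.9 + 866.28 + 1855.18 = 28666.36
link = 26980.89/28666.36 = 0.941204
Link Year 2→Year 3:
ΣP(Year 3)Q(Year 2) = 528.50×11 + 2032.97×8 + 287.32×3 + 51.35×37 = 5813.5 + 16263.76 + 861.96 + 1899.95 = 24839.17
ΣP(Year 2)Q(Year 2) = 416.91×11 + 2011.52×8 + 252.35×3 + 52.42×37 = 4586.01 + 16092.16 + 757.05 + 1939.54 = 23374.76
link = 24839.17/23374.76 = 1.062649
Link Year 3→Year 4:
ΣP(Year 4)Q(Year 3) = 462.72×10 + 2623.95×8 + 349.00×4 + 51.36×30 = 4627.2 + 20991.6 + 1396 + 1540.8 = 28555.6
ΣP(Year 3)Q(Year 3) = 528.50×10 + 2032.97×8 + 287.32×4 + 51.35×30 = 5285 + 16263.76 + 1149.28 + 1540.5 = 24238.54
link = 28555.6/24238.54 = 1.178107
Chained index = 100 × 0.941204 × 1.062649 × 1.178107 = 117.8307

117.83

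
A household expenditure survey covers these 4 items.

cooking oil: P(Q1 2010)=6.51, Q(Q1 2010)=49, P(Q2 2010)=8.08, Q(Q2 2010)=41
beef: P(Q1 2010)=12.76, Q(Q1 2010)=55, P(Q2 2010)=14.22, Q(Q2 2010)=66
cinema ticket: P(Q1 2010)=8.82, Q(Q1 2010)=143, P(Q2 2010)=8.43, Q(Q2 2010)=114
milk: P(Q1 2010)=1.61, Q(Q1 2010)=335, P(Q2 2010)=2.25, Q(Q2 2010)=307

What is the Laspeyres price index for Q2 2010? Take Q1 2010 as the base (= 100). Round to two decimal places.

Laspeyres price index uses base-period quantities as weights.
ΣP(Q2 2010)·Q(Q1 2010) = 8.08×49 + 14.22×55 + 8.43×143 + 2.25×335 = 395.92 + 782.1 + 1205.49 + 753.75 = 3137.26
ΣP(Q1 2010)·Q(Q1 2010) = 6.51×49 + 12.76×55 + 8.82×143 + 1.61×335 = 318.99 + 701.8 + 1261.26 + 539.35 = 2821.4
Index = 3137.26 / 2821.4 × 100 = 111.1952

111.20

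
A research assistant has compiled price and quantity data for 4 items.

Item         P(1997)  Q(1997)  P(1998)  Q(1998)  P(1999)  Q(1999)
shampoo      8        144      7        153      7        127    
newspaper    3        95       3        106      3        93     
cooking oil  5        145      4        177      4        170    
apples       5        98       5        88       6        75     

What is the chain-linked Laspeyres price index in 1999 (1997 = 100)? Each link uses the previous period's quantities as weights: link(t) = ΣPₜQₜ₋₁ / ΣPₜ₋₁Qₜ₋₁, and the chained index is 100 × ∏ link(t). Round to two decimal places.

Link 1997→1998:
ΣP(1998)Q(1997) = 7×144 + 3×95 + 4×145 + 5×98 = 1008 + 285 + 580 + 490 = 2363
ΣP(1997)Q(1997) = 8×144 + 3×95 + 5×145 + 5×98 = 1152 + 285 + 725 + 490 = 2652
link = 2363/2652 = 0.891026
Link 1998→1999:
ΣP(1999)Q(1998) = 7×153 + 3×106 + 4×177 + 6×88 = 1071 + 318 + 708 + 528 = 2625
ΣP(1998)Q(1998) = 7×153 + 3×106 + 4×177 + 5×88 = 1071 + 318 + 708 + 440 = 2537
link = 2625/2537 = 1.034687
Chained index = 100 × 0.891026 × 1.034687 = 92.1932

92.19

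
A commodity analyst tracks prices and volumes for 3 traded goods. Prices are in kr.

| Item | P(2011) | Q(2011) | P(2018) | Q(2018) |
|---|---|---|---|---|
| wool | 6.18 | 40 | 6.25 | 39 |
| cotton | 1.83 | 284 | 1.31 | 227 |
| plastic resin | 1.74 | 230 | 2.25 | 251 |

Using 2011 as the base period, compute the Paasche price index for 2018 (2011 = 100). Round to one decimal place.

101.2

Paasche price index uses current-period quantities as weights.
ΣP(2018)·Q(2018) = 6.25×39 + 1.31×227 + 2.25×251 = 243.75 + 297.37 + 564.75 = 1105.87
ΣP(2011)·Q(2018) = 6.18×39 + 1.83×227 + 1.74×251 = 241.02 + 415.41 + 436.74 = 1093.17
Index = 1105.87 / 1093.17 × 100 = 101.1618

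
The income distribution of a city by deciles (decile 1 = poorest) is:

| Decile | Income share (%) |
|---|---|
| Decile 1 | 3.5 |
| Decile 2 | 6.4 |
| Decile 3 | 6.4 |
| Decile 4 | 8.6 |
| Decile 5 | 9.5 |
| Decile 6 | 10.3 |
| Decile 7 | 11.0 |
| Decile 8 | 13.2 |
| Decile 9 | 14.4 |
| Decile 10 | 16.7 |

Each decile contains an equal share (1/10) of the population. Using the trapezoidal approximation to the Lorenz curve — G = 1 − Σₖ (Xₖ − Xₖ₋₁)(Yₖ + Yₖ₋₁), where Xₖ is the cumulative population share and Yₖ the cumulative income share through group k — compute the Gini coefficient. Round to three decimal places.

0.217

Cumulative income shares Yₖ: 0.0350, 0.0990, 0.1630, 0.2490, 0.3440, 0.4470, 0.5570, 0.6890, 0.8330, 1.0000
Σ (Xₖ−Xₖ₋₁)(Yₖ+Yₖ₋₁) = (1/10)(0.0350+0.0000) + (1/10)(0.0990+0.0350) + (1/10)(0.1630+0.0990) + (1/10)(0.2490+0.1630) + (1/10)(0.3440+0.2490) + (1/10)(0.4470+0.3440) + (1/10)(0.5570+0.4470) + (1/10)(0.6890+0.5570) + (1/10)(0.8330+0.6890) + (1/10)(1.0000+0.8330)
  = 0.0035 + 0.0134 + 0.0262 + 0.0412 + 0.0593 + 0.0791 + 0.1004 + 0.1246 + 0.1522 + 0.1833 = 0.7832
G = 1 − 0.7832 = 0.2168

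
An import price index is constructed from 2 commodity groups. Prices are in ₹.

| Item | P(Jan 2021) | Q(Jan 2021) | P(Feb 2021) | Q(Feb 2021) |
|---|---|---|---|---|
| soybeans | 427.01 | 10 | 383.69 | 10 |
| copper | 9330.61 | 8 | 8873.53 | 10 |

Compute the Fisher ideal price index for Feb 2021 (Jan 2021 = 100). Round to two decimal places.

94.84

Laspeyres component (base-period weights):
ΣP(Feb 2021)Q(Jan 2021) = 383.69×10 + 8873.53×8 = 3836.9 + 70988.24 = 74825.14
ΣP(Jan 2021)Q(Jan 2021) = 427.01×10 + 9330.61×8 = 4270.1 + 74644.88 = 78914.98
L = 74825.14 / 78914.98 × 100 = 94.8174
Paasche component (current-period weights):
ΣP(Feb 2021)Q(Feb 2021) = 383.69×10 + 8873.53×10 = 3836.9 + 88735.3 = 92572.2
ΣP(Jan 2021)Q(Feb 2021) = 427.01×10 + 9330.61×10 = 4270.1 + 93306.1 = 97576.2
P = 92572.2 / 97576.2 × 100 = 94.8717
Fisher = √(L × P) = √(94.8174 × 94.8717) = 94.8446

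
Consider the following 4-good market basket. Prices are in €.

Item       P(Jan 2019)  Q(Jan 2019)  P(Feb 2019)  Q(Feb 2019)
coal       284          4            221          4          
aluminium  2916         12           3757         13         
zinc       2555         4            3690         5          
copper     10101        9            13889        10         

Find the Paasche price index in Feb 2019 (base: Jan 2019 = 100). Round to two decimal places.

Paasche price index uses current-period quantities as weights.
ΣP(Feb 2019)·Q(Feb 2019) = 221×4 + 3757×13 + 3690×5 + 13889×10 = 884 + 48841 + 18450 + 138890 = 207065
ΣP(Jan 2019)·Q(Feb 2019) = 284×4 + 2916×13 + 2555×5 + 10101×10 = 1136 + 37908 + 12775 + 101010 = 152829
Index = 207065 / 152829 × 100 = 135.4880

135.49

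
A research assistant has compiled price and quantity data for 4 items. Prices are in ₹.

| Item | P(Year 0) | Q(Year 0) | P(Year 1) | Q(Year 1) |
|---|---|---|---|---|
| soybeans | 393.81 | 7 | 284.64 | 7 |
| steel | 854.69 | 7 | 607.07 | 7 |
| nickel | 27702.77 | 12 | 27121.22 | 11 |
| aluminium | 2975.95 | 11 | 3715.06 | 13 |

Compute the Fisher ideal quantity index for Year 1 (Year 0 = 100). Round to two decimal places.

Laspeyres component (base-period weights):
ΣP(Year 0)Q(Year 1) = 393.81×7 + 854.69×7 + 27702.77×11 + 2975.95×13 = 2756.67 + 5982.83 + 304730.47 + 38687.35 = 352157.32
ΣP(Year 0)Q(Year 0) = 393.81×7 + 854.69×7 + 27702.77×12 + 2975.95×11 = 2756.67 + 5982.83 + 332433.24 + 32735.45 = 373908.19
L = 352157.32 / 373908.19 × 100 = 94.1828
Paasche component (current-period weights):
ΣP(Year 1)Q(Year 1) = 284.64×7 + 607.07×7 + 27121.22×11 + 3715.06×13 = 1992.48 + 4249.49 + 298333.42 + 48295.78 = 352871.17
ΣP(Year 1)Q(Year 0) = 284.64×7 + 607.07×7 + 27121.22×12 + 3715.06×11 = 1992.48 + 4249.49 + 325454.64 + 40865.66 = 372562.27
P = 352871.17 / 372562.27 × 100 = 94.7147
Fisher = √(L × P) = √(94.1828 × 94.7147) = 94.4484

94.45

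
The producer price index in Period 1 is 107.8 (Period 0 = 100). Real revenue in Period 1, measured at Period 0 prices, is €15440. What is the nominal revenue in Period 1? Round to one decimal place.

16644.3

Nominal = Real × (Index/100) = 15440 × (107.8/100)
        = 15440 × 1.078 = 16644.3200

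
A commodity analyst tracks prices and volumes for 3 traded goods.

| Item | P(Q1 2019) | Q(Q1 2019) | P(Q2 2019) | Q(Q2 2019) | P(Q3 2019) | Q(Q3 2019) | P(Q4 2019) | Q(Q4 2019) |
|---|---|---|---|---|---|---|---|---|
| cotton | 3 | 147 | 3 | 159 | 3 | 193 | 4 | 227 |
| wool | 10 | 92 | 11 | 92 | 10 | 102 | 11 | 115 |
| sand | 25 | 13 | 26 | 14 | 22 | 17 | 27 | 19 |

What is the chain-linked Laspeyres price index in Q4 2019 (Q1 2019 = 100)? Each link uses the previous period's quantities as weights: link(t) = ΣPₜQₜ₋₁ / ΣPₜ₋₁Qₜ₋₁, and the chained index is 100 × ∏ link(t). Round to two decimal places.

116.57

Link Q1 2019→Q2 2019:
ΣP(Q2 2019)Q(Q1 2019) = 3×147 + 11×92 + 26×13 = 441 + 1012 + 338 = 1791
ΣP(Q1 2019)Q(Q1 2019) = 3×147 + 10×92 + 25×13 = 441 + 920 + 325 = 1686
link = 1791/1686 = 1.062278
Link Q2 2019→Q3 2019:
ΣP(Q3 2019)Q(Q2 2019) = 3×159 + 10×92 + 22×14 = 477 + 920 + 308 = 1705
ΣP(Q2 2019)Q(Q2 2019) = 3×159 + 11×92 + 26×14 = 477 + 1012 + 364 = 1853
link = 1705/1853 = 0.920130
Link Q3 2019→Q4 2019:
ΣP(Q4 2019)Q(Q3 2019) = 4×193 + 11×102 + 27×17 = 772 + 1122 + 459 = 2353
ΣP(Q3 2019)Q(Q3 2019) = 3×193 + 10×102 + 22×17 = 579 + 1020 + 374 = 1973
link = 2353/1973 = 1.192600
Chained index = 100 × 1.062278 × 0.920130 × 1.192600 = 116.5687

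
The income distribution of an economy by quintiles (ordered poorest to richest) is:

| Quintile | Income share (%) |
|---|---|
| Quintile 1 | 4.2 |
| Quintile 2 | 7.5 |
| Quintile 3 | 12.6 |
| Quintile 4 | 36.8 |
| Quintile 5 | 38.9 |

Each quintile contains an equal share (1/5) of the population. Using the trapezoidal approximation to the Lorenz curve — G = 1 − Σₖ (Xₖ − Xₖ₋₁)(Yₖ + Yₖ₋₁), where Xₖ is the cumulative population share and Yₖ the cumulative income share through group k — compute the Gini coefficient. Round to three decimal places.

Cumulative income shares Yₖ: 0.0420, 0.1170, 0.2430, 0.6110, 1.0000
Σ (Xₖ−Xₖ₋₁)(Yₖ+Yₖ₋₁) = (1/5)(0.0420+0.0000) + (1/5)(0.1170+0.0420) + (1/5)(0.2430+0.1170) + (1/5)(0.6110+0.2430) + (1/5)(1.0000+0.6110)
  = 0.0084 + 0.0318 + 0.0720 + 0.1708 + 0.3222 = 0.6052
G = 1 − 0.6052 = 0.3948

0.395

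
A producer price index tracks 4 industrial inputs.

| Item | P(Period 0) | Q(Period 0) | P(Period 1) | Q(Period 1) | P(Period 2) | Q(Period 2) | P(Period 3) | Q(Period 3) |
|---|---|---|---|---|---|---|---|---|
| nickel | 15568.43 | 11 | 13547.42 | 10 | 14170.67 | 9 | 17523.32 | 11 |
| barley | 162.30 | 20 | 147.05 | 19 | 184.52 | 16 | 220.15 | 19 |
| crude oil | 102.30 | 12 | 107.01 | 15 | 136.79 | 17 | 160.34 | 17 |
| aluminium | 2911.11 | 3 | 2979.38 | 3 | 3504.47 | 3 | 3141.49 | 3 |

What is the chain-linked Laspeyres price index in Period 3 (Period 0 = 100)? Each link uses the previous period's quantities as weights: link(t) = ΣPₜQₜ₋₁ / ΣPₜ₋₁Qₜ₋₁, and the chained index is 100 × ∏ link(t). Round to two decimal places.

Link Period 0→Period 1:
ΣP(Period 1)Q(Period 0) = 13547.42×11 + 147.05×20 + 107.01×12 + 2979.38×3 = 149021.62 + 2941 + 1284.12 + 8938.14 = 162184.88
ΣP(Period 0)Q(Period 0) = 15568.43×11 + 162.30×20 + 102.30×12 + 2911.11×3 = 171252.73 + 3246 + 1227.6 + 8733.33 = 184459.66
link = 162184.88/184459.66 = 0.879243
Link Period 1→Period 2:
ΣP(Period 2)Q(Period 1) = 14170.67×10 + 184.52×19 + 136.79×15 + 3504.47×3 = 141706.7 + 3505.88 + 2051.85 + 10513.41 = 157777.84
ΣP(Period 1)Q(Period 1) = 13547.42×10 + 147.05×19 + 107.01×15 + 2979.38×3 = 135474.2 + 2793.95 + 1605.15 + 8938.14 = 148811.44
link = 157777.84/148811.44 = 1.060253
Link Period 2→Period 3:
ΣP(Period 3)Q(Period 2) = 17523.32×9 + 220.15×16 + 160.34×17 + 3141.49×3 = 157709.88 + 3522.4 + 2725.78 + 9424.47 = 173382.53
ΣP(Period 2)Q(Period 2) = 14170.67×9 + 184.52×16 + 136.79×17 + 3504.47×3 = 127536.03 + 2952.32 + 2325.43 + 10513.41 = 143327.19
link = 173382.53/143327.19 = 1.209697
Chained index = 100 × 0.879243 × 1.060253 × 1.209697 = 112.7705

112.77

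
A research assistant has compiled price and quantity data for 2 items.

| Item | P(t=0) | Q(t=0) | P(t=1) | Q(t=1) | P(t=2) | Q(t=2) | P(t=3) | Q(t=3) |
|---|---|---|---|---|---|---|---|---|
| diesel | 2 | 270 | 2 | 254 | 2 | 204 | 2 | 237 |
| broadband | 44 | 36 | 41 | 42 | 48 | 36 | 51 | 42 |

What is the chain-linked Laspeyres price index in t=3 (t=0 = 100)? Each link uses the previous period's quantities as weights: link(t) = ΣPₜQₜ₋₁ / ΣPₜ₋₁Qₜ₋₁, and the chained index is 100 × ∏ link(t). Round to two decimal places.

Link t=0→t=1:
ΣP(t=1)Q(t=0) = 2×270 + 41×36 = 540 + 1476 = 2016
ΣP(t=0)Q(t=0) = 2×270 + 44×36 = 540 + 1584 = 2124
link = 2016/2124 = 0.949153
Link t=1→t=2:
ΣP(t=2)Q(t=1) = 2×254 + 48×42 = 508 + 2016 = 2524
ΣP(t=1)Q(t=1) = 2×254 + 41×42 = 508 + 1722 = 2230
link = 2524/2230 = 1.131839
Link t=2→t=3:
ΣP(t=3)Q(t=2) = 2×204 + 51×36 = 408 + 1836 = 2244
ΣP(t=2)Q(t=2) = 2×204 + 48×36 = 408 + 1728 = 2136
link = 2244/2136 = 1.050562
Chained index = 100 × 0.949153 × 1.131839 × 1.050562 = 112.8605

112.86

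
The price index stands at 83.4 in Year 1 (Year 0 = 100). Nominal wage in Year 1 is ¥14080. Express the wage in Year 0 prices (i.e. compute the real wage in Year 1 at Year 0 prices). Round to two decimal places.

Real = Nominal ÷ (Index/100) = 14080 ÷ (83.4/100)
     = 14080 ÷ 0.834 = 16882.4940

16882.49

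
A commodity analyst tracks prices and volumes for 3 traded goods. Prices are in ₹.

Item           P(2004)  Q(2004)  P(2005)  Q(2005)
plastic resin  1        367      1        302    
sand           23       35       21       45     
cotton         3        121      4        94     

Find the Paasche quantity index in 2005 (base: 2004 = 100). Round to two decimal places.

102.33

Paasche quantity index uses current-period prices as weights.
ΣP(2005)·Q(2005) = 1×302 + 21×45 + 4×94 = 302 + 945 + 376 = 1623
ΣP(2005)·Q(2004) = 1×367 + 21×35 + 4×121 = 367 + 735 + 484 = 1586
Index = 1623 / 1586 × 100 = 102.3329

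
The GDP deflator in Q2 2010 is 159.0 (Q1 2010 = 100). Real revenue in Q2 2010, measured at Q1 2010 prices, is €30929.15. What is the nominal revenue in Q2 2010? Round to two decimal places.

49177.35

Nominal = Real × (Index/100) = 30929.15 × (159.0/100)
        = 30929.15 × 1.590 = 49177.3485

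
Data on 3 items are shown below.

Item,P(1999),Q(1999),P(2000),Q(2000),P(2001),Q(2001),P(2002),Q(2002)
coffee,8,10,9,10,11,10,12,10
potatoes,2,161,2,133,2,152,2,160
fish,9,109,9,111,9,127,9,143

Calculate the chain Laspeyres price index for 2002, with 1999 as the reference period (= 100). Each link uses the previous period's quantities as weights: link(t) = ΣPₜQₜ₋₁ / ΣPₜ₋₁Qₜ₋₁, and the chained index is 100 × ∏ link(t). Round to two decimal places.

Link 1999→2000:
ΣP(2000)Q(1999) = 9×10 + 2×161 + 9×109 = 90 + 322 + 981 = 1393
ΣP(1999)Q(1999) = 8×10 + 2×161 + 9×109 = 80 + 322 + 981 = 1383
link = 1393/1383 = 1.007231
Link 2000→2001:
ΣP(2001)Q(2000) = 11×10 + 2×133 + 9×111 = 110 + 266 + 999 = 1375
ΣP(2000)Q(2000) = 9×10 + 2×133 + 9×111 = 90 + 266 + 999 = 1355
link = 1375/1355 = 1.014760
Link 2001→2002:
ΣP(2002)Q(2001) = 12×10 + 2×152 + 9×127 = 120 + 304 + 1143 = 1567
ΣP(2001)Q(2001) = 11×10 + 2×152 + 9×127 = 110 + 304 + 1143 = 1557
link = 1567/1557 = 1.006423
Chained index = 100 × 1.007231 × 1.014760 × 1.006423 = 102.8662

102.87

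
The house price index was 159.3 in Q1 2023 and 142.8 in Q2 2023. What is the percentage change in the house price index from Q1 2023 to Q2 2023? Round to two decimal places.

-10.36%

Change = (142.8 − 159.3) / 159.3 × 100
       = -16.5 / 159.3 × 100 = -10.3578%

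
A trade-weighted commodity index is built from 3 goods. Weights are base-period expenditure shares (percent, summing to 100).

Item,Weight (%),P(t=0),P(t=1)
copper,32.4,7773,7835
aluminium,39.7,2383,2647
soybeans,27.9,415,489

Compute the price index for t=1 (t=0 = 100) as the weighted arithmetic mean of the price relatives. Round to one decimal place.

109.6

copper: 32.4 × (7835/7773) = 32.4 × 1.007976 = 32.6584
aluminium: 39.7 × (2647/2383) = 39.7 × 1.110785 = 44.0982
soybeans: 27.9 × (489/415) = 27.9 × 1.178313 = 32.8749
Index = Σ wᵢ·(p₁ᵢ/p₀ᵢ) = 32.6584 + 44.0982 + 32.8749 = 109.6315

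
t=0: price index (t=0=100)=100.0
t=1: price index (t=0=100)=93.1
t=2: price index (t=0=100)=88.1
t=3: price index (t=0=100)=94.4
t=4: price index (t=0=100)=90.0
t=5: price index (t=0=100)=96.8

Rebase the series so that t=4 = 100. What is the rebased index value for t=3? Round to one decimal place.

Rebased(t=3) = 94.4 / 90.0 × 100 = 104.8889

104.9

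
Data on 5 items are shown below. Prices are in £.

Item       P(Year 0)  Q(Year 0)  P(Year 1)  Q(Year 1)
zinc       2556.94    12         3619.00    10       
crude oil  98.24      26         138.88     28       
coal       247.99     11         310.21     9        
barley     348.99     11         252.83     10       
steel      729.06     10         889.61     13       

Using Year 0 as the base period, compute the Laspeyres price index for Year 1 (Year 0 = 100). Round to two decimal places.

Laspeyres price index uses base-period quantities as weights.
ΣP(Year 1)·Q(Year 0) = 3619.00×12 + 138.88×26 + 310.21×11 + 252.83×11 + 889.61×10 = 43428 + 3610.88 + 3412.31 + 2781.13 + 8896.1 = 62128.42
ΣP(Year 0)·Q(Year 0) = 2556.94×12 + 98.24×26 + 247.99×11 + 348.99×11 + 729.06×10 = 30683.28 + 2554.24 + 2727.89 + 3838.89 + 7290.6 = 47094.9
Index = 62128.42 / 47094.9 × 100 = 131.9218

131.92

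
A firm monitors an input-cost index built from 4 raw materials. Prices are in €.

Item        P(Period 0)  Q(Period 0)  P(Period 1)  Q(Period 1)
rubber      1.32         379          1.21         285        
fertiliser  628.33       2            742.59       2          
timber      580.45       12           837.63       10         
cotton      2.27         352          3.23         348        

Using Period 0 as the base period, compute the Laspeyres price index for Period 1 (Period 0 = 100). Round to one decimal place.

Laspeyres price index uses base-period quantities as weights.
ΣP(Period 1)·Q(Period 0) = 1.21×379 + 742.59×2 + 837.63×12 + 3.23×352 = 458.59 + 1485.18 + 10051.56 + 1136.96 = 13132.29
ΣP(Period 0)·Q(Period 0) = 1.32×379 + 628.33×2 + 580.45×12 + 2.27×352 = 500.28 + 1256.66 + 6965.4 + 799.04 = 9521.38
Index = 13132.29 / 9521.38 × 100 = 137.9242

137.9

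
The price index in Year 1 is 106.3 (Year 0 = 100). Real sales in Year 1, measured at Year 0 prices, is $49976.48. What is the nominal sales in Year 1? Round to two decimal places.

53125.00

Nominal = Real × (Index/100) = 49976.48 × (106.3/100)
        = 49976.48 × 1.063 = 53124.9982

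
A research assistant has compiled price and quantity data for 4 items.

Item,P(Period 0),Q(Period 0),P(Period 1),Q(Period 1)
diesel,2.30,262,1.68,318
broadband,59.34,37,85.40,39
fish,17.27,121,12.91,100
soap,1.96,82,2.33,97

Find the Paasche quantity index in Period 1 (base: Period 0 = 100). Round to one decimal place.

Paasche quantity index uses current-period prices as weights.
ΣP(Period 1)·Q(Period 1) = 1.68×318 + 85.40×39 + 12.91×100 + 2.33×97 = 534.24 + 3330.6 + 1291 + 226.01 = 5381.85
ΣP(Period 1)·Q(Period 0) = 1.68×262 + 85.40×37 + 12.91×121 + 2.33×82 = 440.16 + 3159.8 + 1562.11 + 191.06 = 5353.13
Index = 5381.85 / 5353.13 × 100 = 100.5365

100.5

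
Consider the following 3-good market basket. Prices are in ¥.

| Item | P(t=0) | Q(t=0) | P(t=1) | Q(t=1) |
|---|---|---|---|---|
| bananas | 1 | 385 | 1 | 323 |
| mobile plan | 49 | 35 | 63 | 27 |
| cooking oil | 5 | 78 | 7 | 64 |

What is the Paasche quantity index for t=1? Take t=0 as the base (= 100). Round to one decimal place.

Paasche quantity index uses current-period prices as weights.
ΣP(t=1)·Q(t=1) = 1×323 + 63×27 + 7×64 = 323 + 1701 + 448 = 2472
ΣP(t=1)·Q(t=0) = 1×385 + 63×35 + 7×78 = 385 + 2205 + 546 = 3136
Index = 2472 / 3136 × 100 = 78.8265

78.8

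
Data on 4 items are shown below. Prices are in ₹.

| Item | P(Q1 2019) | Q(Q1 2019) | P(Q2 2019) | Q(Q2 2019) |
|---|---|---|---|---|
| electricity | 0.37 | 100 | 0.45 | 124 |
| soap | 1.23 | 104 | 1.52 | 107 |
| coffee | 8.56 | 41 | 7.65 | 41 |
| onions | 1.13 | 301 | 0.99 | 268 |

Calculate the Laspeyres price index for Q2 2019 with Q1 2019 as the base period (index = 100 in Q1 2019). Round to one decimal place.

95.2

Laspeyres price index uses base-period quantities as weights.
ΣP(Q2 2019)·Q(Q1 2019) = 0.45×100 + 1.52×104 + 7.65×41 + 0.99×301 = 45 + 158.08 + 313.65 + 297.99 = 814.72
ΣP(Q1 2019)·Q(Q1 2019) = 0.37×100 + 1.23×104 + 8.56×41 + 1.13×301 = 37 + 127.92 + 350.96 + 340.13 = 856.01
Index = 814.72 / 856.01 × 100 = 95.1765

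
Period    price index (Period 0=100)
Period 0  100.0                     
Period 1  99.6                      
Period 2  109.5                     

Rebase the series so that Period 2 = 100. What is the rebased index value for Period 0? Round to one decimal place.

91.3

Rebased(Period 0) = 100.0 / 109.5 × 100 = 91.3242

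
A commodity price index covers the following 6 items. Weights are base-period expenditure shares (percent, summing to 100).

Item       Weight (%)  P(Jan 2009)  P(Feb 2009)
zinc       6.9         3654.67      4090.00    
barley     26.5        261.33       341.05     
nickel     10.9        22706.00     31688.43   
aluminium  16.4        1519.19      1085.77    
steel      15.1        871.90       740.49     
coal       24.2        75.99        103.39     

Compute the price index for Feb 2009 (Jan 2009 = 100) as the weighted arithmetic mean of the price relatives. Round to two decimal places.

zinc: 6.9 × (4090.00/3654.67) = 6.9 × 1.119116 = 7.7219
barley: 26.5 × (341.05/261.33) = 26.5 × 1.305055 = 34.5840
nickel: 10.9 × (31688.43/22706.00) = 10.9 × 1.395597 = 15.2120
aluminium: 16.4 × (1085.77/1519.19) = 16.4 × 0.714703 = 11.7211
steel: 15.1 × (740.49/871.90) = 15.1 × 0.849283 = 12.8242
coal: 24.2 × (103.39/75.99) = 24.2 × 1.360574 = 32.9259
Index = Σ wᵢ·(p₁ᵢ/p₀ᵢ) = 7.7219 + 34.5840 + 15.2120 + 11.7211 + 12.8242 + 32.9259 = 114.9891

114.99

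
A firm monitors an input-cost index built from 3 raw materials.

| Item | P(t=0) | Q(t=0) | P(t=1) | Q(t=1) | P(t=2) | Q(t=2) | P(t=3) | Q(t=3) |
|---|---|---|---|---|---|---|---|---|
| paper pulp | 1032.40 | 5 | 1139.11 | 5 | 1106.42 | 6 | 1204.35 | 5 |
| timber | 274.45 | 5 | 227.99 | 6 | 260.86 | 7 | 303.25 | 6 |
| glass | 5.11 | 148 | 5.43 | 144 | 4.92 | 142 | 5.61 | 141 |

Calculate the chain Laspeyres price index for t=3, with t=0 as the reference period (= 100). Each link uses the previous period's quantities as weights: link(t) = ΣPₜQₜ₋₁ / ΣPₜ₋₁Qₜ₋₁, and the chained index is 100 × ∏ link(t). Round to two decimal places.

Link t=0→t=1:
ΣP(t=1)Q(t=0) = 1139.11×5 + 227.99×5 + 5.43×148 = 5695.55 + 1139.95 + 803.64 = 7639.14
ΣP(t=0)Q(t=0) = 1032.40×5 + 274.45×5 + 5.11×148 = 5162 + 1372.25 + 756.28 = 7290.53
link = 7639.14/7290.53 = 1.047817
Link t=1→t=2:
ΣP(t=2)Q(t=1) = 1106.42×5 + 260.86×6 + 4.92×144 = 5532.1 + 1565.16 + 708.48 = 7805.74
ΣP(t=1)Q(t=1) = 1139.11×5 + 227.99×6 + 5.43×144 = 5695.55 + 1367.94 + 781.92 = 7845.41
link = 7805.74/7845.41 = 0.994944
Link t=2→t=3:
ΣP(t=3)Q(t=2) = 1204.35×6 + 303.25×7 + 5.61×142 = 7226.1 + 2122.75 + 796.62 = 10145.47
ΣP(t=2)Q(t=2) = 1106.42×6 + 260.86×7 + 4.92×142 = 6638.52 + 1826.02 + 698.64 = 9163.18
link = 10145.47/9163.18 = 1.107200
Chained index = 100 × 1.047817 × 0.994944 × 1.107200 = 115.4276

115.43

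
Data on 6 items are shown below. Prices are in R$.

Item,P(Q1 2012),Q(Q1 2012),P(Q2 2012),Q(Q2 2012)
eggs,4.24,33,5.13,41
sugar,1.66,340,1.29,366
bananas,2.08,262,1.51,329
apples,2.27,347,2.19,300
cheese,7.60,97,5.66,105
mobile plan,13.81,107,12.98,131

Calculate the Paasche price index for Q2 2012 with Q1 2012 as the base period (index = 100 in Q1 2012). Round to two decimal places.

86.90

Paasche price index uses current-period quantities as weights.
ΣP(Q2 2012)·Q(Q2 2012) = 5.13×41 + 1.29×366 + 1.51×329 + 2.19×300 + 5.66×105 + 12.98×131 = 210.33 + 472.14 + 496.79 + 657 + 594.3 + 1700.38 = 4130.94
ΣP(Q1 2012)·Q(Q2 2012) = 4.24×41 + 1.66×366 + 2.08×329 + 2.27×300 + 7.60×105 + 13.81×131 = 173.84 + 607.56 + 684.32 + 681 + 798 + 1809.11 = 4753.83
Index = 4130.94 / 4753.83 × 100 = 86.8971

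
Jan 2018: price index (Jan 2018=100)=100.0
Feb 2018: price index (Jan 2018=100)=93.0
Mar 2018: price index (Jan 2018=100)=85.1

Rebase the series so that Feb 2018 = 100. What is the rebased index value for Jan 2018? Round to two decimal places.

Rebased(Jan 2018) = 100.0 / 93.0 × 100 = 107.5269

107.53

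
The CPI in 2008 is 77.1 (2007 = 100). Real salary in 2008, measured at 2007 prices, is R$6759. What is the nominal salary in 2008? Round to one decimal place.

Nominal = Real × (Index/100) = 6759 × (77.1/100)
        = 6759 × 0.771 = 5211.1890

5211.2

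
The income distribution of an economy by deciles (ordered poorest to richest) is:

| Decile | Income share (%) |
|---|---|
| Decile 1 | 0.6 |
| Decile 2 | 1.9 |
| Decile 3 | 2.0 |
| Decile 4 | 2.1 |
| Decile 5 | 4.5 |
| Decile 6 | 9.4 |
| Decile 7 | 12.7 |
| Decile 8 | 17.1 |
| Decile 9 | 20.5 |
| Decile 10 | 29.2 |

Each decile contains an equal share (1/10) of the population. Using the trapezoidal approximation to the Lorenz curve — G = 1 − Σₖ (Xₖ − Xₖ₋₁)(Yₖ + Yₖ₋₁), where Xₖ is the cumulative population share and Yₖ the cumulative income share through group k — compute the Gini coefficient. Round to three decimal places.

Cumulative income shares Yₖ: 0.0060, 0.0250, 0.0450, 0.0660, 0.1110, 0.2050, 0.3320, 0.5030, 0.7080, 1.0000
Σ (Xₖ−Xₖ₋₁)(Yₖ+Yₖ₋₁) = (1/10)(0.0060+0.0000) + (1/10)(0.0250+0.0060) + (1/10)(0.0450+0.0250) + (1/10)(0.0660+0.0450) + (1/10)(0.1110+0.0660) + (1/10)(0.2050+0.1110) + (1/10)(0.3320+0.2050) + (1/10)(0.5030+0.3320) + (1/10)(0.7080+0.5030) + (1/10)(1.0000+0.7080)
  = 0.0006 + 0.0031 + 0.0070 + 0.0111 + 0.0177 + 0.0316 + 0.0537 + 0.0835 + 0.1211 + 0.1708 = 0.5002
G = 1 − 0.5002 = 0.4998

0.500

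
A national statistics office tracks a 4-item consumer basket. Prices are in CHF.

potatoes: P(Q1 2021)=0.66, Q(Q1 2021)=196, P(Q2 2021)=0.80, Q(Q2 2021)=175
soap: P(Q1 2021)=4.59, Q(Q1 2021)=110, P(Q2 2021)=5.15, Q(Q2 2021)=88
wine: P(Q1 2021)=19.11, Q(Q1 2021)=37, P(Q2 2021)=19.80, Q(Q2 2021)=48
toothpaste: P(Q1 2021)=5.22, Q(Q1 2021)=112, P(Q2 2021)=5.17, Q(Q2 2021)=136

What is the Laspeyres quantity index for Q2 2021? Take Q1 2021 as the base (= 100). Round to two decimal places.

111.46

Laspeyres quantity index uses base-period prices as weights.
ΣP(Q1 2021)·Q(Q2 2021) = 0.66×175 + 4.59×88 + 19.11×48 + 5.22×136 = 115.5 + 403.92 + 917.28 + 709.92 = 2146.62
ΣP(Q1 2021)·Q(Q1 2021) = 0.66×196 + 4.59×110 + 19.11×37 + 5.22×112 = 129.36 + 504.9 + 707.07 + 584.64 = 1925.97
Index = 2146.62 / 1925.97 × 100 = 111.4566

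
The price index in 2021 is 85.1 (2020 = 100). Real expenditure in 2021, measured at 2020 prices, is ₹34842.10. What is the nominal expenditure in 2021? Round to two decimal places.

Nominal = Real × (Index/100) = 34842.10 × (85.1/100)
        = 34842.10 × 0.851 = 29650.6271

29650.63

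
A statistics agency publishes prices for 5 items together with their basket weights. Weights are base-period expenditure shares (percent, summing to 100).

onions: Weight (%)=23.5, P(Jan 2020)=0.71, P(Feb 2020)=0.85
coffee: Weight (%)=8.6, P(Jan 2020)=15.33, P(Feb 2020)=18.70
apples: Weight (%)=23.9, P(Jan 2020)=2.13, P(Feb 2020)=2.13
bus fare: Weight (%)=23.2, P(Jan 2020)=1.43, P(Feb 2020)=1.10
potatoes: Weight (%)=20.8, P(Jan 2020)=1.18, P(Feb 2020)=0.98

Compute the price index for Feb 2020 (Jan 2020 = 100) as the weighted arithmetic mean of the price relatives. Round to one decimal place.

onions: 23.5 × (0.85/0.71) = 23.5 × 1.197183 = 28.1338
coffee: 8.6 × (18.70/15.33) = 8.6 × 1.219830 = 10.4905
apples: 23.9 × (2.13/2.13) = 23.9 × 1.000000 = 23.9000
bus fare: 23.2 × (1.10/1.43) = 23.2 × 0.769231 = 17.8462
potatoes: 20.8 × (0.98/1.18) = 20.8 × 0.830508 = 17.2746
Index = Σ wᵢ·(p₁ᵢ/p₀ᵢ) = 28.1338 + 10.4905 + 23.9000 + 17.8462 + 17.2746 = 97.6451

97.6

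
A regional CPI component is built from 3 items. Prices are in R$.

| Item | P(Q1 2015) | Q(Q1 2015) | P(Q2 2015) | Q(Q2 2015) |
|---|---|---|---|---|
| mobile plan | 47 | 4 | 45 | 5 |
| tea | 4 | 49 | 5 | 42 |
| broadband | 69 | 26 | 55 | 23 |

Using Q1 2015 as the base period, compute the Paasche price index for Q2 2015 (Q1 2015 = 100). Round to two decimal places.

85.43

Paasche price index uses current-period quantities as weights.
ΣP(Q2 2015)·Q(Q2 2015) = 45×5 + 5×42 + 55×23 = 225 + 210 + 1265 = 1700
ΣP(Q1 2015)·Q(Q2 2015) = 47×5 + 4×42 + 69×23 = 235 + 168 + 1587 = 1990
Index = 1700 / 1990 × 100 = 85.4271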